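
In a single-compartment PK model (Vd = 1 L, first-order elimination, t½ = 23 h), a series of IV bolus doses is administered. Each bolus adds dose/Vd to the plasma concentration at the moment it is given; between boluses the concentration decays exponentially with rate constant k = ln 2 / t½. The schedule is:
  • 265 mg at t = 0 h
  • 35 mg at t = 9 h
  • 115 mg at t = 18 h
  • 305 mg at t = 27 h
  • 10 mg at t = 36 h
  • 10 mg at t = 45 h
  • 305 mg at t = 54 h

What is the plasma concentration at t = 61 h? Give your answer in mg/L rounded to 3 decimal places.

k = ln 2 / 23 = 0.03014 per h
Dose 1 (265 mg at t=0 h): 265·exp(−0.03014·61) = 42.156 mg/L
Dose 2 (35 mg at t=9 h): 35·exp(−0.03014·52) = 7.303 mg/L
Dose 3 (115 mg at t=18 h): 115·exp(−0.03014·43) = 31.470 mg/L
Dose 4 (305 mg at t=27 h): 305·exp(−0.03014·34) = 109.471 mg/L
Dose 5 (10 mg at t=36 h): 10·exp(−0.03014·25) = 4.708 mg/L
Dose 6 (10 mg at t=45 h): 10·exp(−0.03014·16) = 6.174 mg/L
Dose 7 (305 mg at t=54 h): 305·exp(−0.03014·7) = 246.992 mg/L
C(61) = 42.156 + 7.303 + 31.470 + 109.471 + 4.708 + 6.174 + 246.992 = 448.274 mg/L

448.274 mg/L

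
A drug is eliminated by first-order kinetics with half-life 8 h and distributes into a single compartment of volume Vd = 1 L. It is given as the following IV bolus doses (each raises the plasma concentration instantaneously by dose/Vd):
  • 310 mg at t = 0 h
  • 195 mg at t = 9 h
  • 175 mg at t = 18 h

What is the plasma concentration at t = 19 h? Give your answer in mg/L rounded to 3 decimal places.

302.224 mg/L

k = ln 2 / 8 = 0.08664 per h
Dose 1 (310 mg at t=0 h): 310·exp(−0.08664·19) = 59.761 mg/L
Dose 2 (195 mg at t=9 h): 195·exp(−0.08664·10) = 81.987 mg/L
Dose 3 (175 mg at t=18 h): 175·exp(−0.08664·1) = 160.476 mg/L
C(19) = 59.761 + 81.987 + 160.476 = 302.224 mg/L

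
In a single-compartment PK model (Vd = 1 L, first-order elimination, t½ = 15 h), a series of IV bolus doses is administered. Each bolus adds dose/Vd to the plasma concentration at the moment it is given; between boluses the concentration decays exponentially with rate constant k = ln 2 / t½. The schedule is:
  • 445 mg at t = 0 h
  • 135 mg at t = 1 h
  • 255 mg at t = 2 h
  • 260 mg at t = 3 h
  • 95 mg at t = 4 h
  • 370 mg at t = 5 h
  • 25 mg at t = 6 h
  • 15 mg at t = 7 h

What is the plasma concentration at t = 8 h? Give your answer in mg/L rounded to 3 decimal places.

k = ln 2 / 15 = 0.04621 per h
Dose 1 (445 mg at t=0 h): 445·exp(−0.04621·8) = 307.476 mg/L
Dose 2 (135 mg at t=1 h): 135·exp(−0.04621·7) = 97.691 mg/L
Dose 3 (255 mg at t=2 h): 255·exp(−0.04621·6) = 193.254 mg/L
Dose 4 (260 mg at t=3 h): 260·exp(−0.04621·5) = 206.362 mg/L
Dose 5 (95 mg at t=4 h): 95·exp(−0.04621·4) = 78.968 mg/L
Dose 6 (370 mg at t=5 h): 370·exp(−0.04621·3) = 322.104 mg/L
Dose 7 (25 mg at t=6 h): 25·exp(−0.04621·2) = 22.793 mg/L
Dose 8 (15 mg at t=7 h): 15·exp(−0.04621·1) = 14.323 mg/L
C(8) = 307.476 + 97.691 + 193.254 + 206.362 + 78.968 + 322.104 + 22.793 + 14.323 = 1242.969 mg/L

1242.969 mg/L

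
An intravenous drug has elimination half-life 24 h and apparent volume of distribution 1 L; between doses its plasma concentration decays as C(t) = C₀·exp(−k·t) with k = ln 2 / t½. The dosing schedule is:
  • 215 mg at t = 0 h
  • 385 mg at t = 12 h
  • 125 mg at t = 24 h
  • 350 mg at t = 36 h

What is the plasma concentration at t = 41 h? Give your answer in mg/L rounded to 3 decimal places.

611.850 mg/L

k = ln 2 / 24 = 0.02888 per h
Dose 1 (215 mg at t=0 h): 215·exp(−0.02888·41) = 65.793 mg/L
Dose 2 (385 mg at t=12 h): 385·exp(−0.02888·29) = 166.616 mg/L
Dose 3 (125 mg at t=24 h): 125·exp(−0.02888·17) = 76.503 mg/L
Dose 4 (350 mg at t=36 h): 350·exp(−0.02888·5) = 302.938 mg/L
C(41) = 65.793 + 166.616 + 76.503 + 302.938 = 611.850 mg/L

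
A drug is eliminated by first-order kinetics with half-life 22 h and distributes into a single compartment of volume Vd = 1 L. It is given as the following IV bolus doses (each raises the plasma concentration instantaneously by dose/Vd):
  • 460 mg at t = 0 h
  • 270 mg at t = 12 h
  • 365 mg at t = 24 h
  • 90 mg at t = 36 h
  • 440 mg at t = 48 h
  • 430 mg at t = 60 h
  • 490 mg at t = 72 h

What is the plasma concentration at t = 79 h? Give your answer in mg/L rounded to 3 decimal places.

953.637 mg/L

k = ln 2 / 22 = 0.03151 per h
Dose 1 (460 mg at t=0 h): 460·exp(−0.03151·79) = 38.176 mg/L
Dose 2 (270 mg at t=12 h): 270·exp(−0.03151·67) = 32.703 mg/L
Dose 3 (365 mg at t=24 h): 365·exp(−0.03151·55) = 64.523 mg/L
Dose 4 (90 mg at t=36 h): 90·exp(−0.03151·43) = 23.220 mg/L
Dose 5 (440 mg at t=48 h): 440·exp(−0.03151·31) = 165.682 mg/L
Dose 6 (430 mg at t=60 h): 430·exp(−0.03151·19) = 236.313 mg/L
Dose 7 (490 mg at t=72 h): 490·exp(−0.03151·7) = 393.019 mg/L
C(79) = 38.176 + 32.703 + 64.523 + 23.220 + 165.682 + 236.313 + 393.019 = 953.637 mg/L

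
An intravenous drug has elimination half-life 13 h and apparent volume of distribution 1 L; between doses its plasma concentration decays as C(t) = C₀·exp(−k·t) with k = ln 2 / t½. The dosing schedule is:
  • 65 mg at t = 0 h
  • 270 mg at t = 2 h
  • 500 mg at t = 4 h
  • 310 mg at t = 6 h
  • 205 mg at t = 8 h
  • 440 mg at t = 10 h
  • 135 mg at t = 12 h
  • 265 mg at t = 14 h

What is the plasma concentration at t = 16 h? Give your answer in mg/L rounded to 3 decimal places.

1401.879 mg/L

k = ln 2 / 13 = 0.05332 per h
Dose 1 (65 mg at t=0 h): 65·exp(−0.05332·16) = 27.696 mg/L
Dose 2 (270 mg at t=2 h): 270·exp(−0.05332·14) = 127.990 mg/L
Dose 3 (500 mg at t=4 h): 500·exp(−0.05332·12) = 263.692 mg/L
Dose 4 (310 mg at t=6 h): 310·exp(−0.05332·10) = 181.886 mg/L
Dose 5 (205 mg at t=8 h): 205·exp(−0.05332·8) = 133.815 mg/L
Dose 6 (440 mg at t=10 h): 440·exp(−0.05332·6) = 319.533 mg/L
Dose 7 (135 mg at t=12 h): 135·exp(−0.05332·4) = 109.071 mg/L
Dose 8 (265 mg at t=14 h): 265·exp(−0.05332·2) = 238.196 mg/L
C(16) = 27.696 + 127.990 + 263.692 + 181.886 + 133.815 + 319.533 + 109.071 + 238.196 = 1401.879 mg/L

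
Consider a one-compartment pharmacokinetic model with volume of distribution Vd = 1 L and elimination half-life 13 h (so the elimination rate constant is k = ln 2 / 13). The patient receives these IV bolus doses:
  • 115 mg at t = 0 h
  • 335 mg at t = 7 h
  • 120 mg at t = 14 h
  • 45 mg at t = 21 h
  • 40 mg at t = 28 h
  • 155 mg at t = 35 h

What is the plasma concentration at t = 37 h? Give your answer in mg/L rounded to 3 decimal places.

k = ln 2 / 13 = 0.05332 per h
Dose 1 (115 mg at t=0 h): 115·exp(−0.05332·37) = 15.993 mg/L
Dose 2 (335 mg at t=7 h): 335·exp(−0.05332·30) = 67.664 mg/L
Dose 3 (120 mg at t=14 h): 120·exp(−0.05332·23) = 35.204 mg/L
Dose 4 (45 mg at t=21 h): 45·exp(−0.05332·16) = 19.174 mg/L
Dose 5 (40 mg at t=28 h): 40·exp(−0.05332·9) = 24.755 mg/L
Dose 6 (155 mg at t=35 h): 155·exp(−0.05332·2) = 139.322 mg/L
C(37) = 15.993 + 67.664 + 35.204 + 19.174 + 24.755 + 139.322 = 302.111 mg/L

302.111 mg/L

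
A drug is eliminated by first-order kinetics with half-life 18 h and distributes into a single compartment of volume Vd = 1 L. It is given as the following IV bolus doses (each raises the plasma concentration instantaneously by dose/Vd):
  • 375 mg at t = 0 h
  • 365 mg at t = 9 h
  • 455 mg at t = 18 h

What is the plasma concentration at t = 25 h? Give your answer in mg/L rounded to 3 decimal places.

k = ln 2 / 18 = 0.03851 per h
Dose 1 (375 mg at t=0 h): 375·exp(−0.03851·25) = 143.197 mg/L
Dose 2 (365 mg at t=9 h): 365·exp(−0.03851·16) = 197.111 mg/L
Dose 3 (455 mg at t=18 h): 455·exp(−0.03851·7) = 347.491 mg/L
C(25) = 143.197 + 197.111 + 347.491 = 687.799 mg/L

687.799 mg/L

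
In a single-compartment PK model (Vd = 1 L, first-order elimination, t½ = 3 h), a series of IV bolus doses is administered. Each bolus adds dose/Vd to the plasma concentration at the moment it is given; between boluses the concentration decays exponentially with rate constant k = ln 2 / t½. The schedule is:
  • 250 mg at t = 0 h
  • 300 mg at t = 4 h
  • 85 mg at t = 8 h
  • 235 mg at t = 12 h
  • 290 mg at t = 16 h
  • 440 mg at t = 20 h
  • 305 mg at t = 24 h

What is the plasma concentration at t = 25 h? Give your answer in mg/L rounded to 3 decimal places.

433.370 mg/L

k = ln 2 / 3 = 0.23105 per h
Dose 1 (250 mg at t=0 h): 250·exp(−0.23105·25) = 0.775 mg/L
Dose 2 (300 mg at t=4 h): 300·exp(−0.23105·21) = 2.344 mg/L
Dose 3 (85 mg at t=8 h): 85·exp(−0.23105·17) = 1.673 mg/L
Dose 4 (235 mg at t=12 h): 235·exp(−0.23105·13) = 11.657 mg/L
Dose 5 (290 mg at t=16 h): 290·exp(−0.23105·9) = 36.250 mg/L
Dose 6 (440 mg at t=20 h): 440·exp(−0.23105·5) = 138.591 mg/L
Dose 7 (305 mg at t=24 h): 305·exp(−0.23105·1) = 242.079 mg/L
C(25) = 0.775 + 2.344 + 1.673 + 11.657 + 36.250 + 138.591 + 242.079 = 433.370 mg/L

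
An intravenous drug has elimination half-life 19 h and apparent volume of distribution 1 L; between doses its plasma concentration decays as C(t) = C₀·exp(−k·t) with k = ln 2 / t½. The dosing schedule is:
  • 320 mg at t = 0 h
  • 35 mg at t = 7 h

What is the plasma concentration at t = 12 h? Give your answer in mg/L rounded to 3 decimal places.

235.714 mg/L

k = ln 2 / 19 = 0.03648 per h
Dose 1 (320 mg at t=0 h): 320·exp(−0.03648·12) = 206.550 mg/L
Dose 2 (35 mg at t=7 h): 35·exp(−0.03648·5) = 29.164 mg/L
C(12) = 206.550 + 29.164 = 235.714 mg/L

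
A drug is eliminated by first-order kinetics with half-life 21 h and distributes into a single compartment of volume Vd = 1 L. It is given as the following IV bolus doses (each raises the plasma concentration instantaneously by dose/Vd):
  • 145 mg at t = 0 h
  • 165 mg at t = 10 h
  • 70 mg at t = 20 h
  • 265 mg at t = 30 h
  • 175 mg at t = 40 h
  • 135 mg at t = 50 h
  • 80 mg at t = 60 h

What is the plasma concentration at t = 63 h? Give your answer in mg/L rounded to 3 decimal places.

k = ln 2 / 21 = 0.03301 per h
Dose 1 (145 mg at t=0 h): 145·exp(−0.03301·63) = 18.125 mg/L
Dose 2 (165 mg at t=10 h): 165·exp(−0.03301·53) = 28.691 mg/L
Dose 3 (70 mg at t=20 h): 70·exp(−0.03301·43) = 16.932 mg/L
Dose 4 (265 mg at t=30 h): 265·exp(−0.03301·33) = 89.166 mg/L
Dose 5 (175 mg at t=40 h): 175·exp(−0.03301·23) = 81.910 mg/L
Dose 6 (135 mg at t=50 h): 135·exp(−0.03301·13) = 87.899 mg/L
Dose 7 (80 mg at t=60 h): 80·exp(−0.03301·3) = 72.458 mg/L
C(63) = 18.125 + 28.691 + 16.932 + 89.166 + 81.910 + 87.899 + 72.458 = 395.180 mg/L

395.180 mg/L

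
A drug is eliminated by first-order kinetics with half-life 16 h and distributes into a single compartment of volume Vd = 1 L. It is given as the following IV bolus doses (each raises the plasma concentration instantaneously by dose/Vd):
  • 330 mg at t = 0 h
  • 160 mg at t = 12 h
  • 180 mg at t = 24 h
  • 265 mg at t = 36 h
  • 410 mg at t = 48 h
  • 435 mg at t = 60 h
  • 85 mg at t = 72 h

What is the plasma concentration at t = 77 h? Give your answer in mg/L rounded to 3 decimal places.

k = ln 2 / 16 = 0.04332 per h
Dose 1 (330 mg at t=0 h): 330·exp(−0.04332·77) = 11.744 mg/L
Dose 2 (160 mg at t=12 h): 160·exp(−0.04332·65) = 9.576 mg/L
Dose 3 (180 mg at t=24 h): 180·exp(−0.04332·53) = 18.118 mg/L
Dose 4 (265 mg at t=36 h): 265·exp(−0.04332·41) = 44.860 mg/L
Dose 5 (410 mg at t=48 h): 410·exp(−0.04332·29) = 116.726 mg/L
Dose 6 (435 mg at t=60 h): 435·exp(−0.04332·17) = 208.279 mg/L
Dose 7 (85 mg at t=72 h): 85·exp(−0.04332·5) = 68.446 mg/L
C(77) = 11.744 + 9.576 + 18.118 + 44.860 + 116.726 + 208.279 + 68.446 = 477.748 mg/L

477.748 mg/L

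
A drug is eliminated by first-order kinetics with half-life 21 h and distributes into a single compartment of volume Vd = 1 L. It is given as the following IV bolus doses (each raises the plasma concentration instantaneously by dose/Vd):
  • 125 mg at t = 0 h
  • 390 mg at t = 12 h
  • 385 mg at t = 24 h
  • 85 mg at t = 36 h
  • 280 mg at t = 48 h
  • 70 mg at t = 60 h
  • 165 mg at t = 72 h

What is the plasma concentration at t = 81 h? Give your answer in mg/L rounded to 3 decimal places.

k = ln 2 / 21 = 0.03301 per h
Dose 1 (125 mg at t=0 h): 125·exp(−0.03301·81) = 8.626 mg/L
Dose 2 (390 mg at t=12 h): 390·exp(−0.03301·69) = 39.991 mg/L
Dose 3 (385 mg at t=24 h): 385·exp(−0.03301·57) = 58.665 mg/L
Dose 4 (85 mg at t=36 h): 85·exp(−0.03301·45) = 19.247 mg/L
Dose 5 (280 mg at t=48 h): 280·exp(−0.03301·33) = 94.213 mg/L
Dose 6 (70 mg at t=60 h): 70·exp(−0.03301·21) = 35.000 mg/L
Dose 7 (165 mg at t=72 h): 165·exp(−0.03301·9) = 122.595 mg/L
C(81) = 8.626 + 39.991 + 58.665 + 19.247 + 94.213 + 35.000 + 122.595 = 378.336 mg/L

378.336 mg/L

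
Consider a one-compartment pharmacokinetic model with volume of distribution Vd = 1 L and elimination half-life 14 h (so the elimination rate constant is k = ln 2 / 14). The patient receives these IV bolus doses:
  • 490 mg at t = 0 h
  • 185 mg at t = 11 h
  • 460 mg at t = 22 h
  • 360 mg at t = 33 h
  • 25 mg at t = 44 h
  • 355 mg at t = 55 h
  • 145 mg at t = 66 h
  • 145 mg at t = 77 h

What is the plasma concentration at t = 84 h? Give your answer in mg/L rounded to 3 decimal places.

312.739 mg/L

k = ln 2 / 14 = 0.04951 per h
Dose 1 (490 mg at t=0 h): 490·exp(−0.04951·84) = 7.656 mg/L
Dose 2 (185 mg at t=11 h): 185·exp(−0.04951·73) = 4.983 mg/L
Dose 3 (460 mg at t=22 h): 460·exp(−0.04951·62) = 21.361 mg/L
Dose 4 (360 mg at t=33 h): 360·exp(−0.04951·51) = 28.820 mg/L
Dose 5 (25 mg at t=44 h): 25·exp(−0.04951·40) = 3.450 mg/L
Dose 6 (355 mg at t=55 h): 355·exp(−0.04951·29) = 84.463 mg/L
Dose 7 (145 mg at t=66 h): 145·exp(−0.04951·18) = 59.474 mg/L
Dose 8 (145 mg at t=77 h): 145·exp(−0.04951·7) = 102.530 mg/L
C(84) = 7.656 + 4.983 + 21.361 + 28.820 + 3.450 + 84.463 + 59.474 + 102.530 = 312.739 mg/L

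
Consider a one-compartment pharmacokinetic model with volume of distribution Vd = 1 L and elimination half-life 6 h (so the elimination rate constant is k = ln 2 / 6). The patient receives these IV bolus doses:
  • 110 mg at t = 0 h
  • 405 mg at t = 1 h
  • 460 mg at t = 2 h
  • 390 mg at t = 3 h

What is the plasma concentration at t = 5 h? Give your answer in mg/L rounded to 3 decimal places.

951.682 mg/L

k = ln 2 / 6 = 0.11552 per h
Dose 1 (110 mg at t=0 h): 110·exp(−0.11552·5) = 61.735 mg/L
Dose 2 (405 mg at t=1 h): 405·exp(−0.11552·4) = 255.134 mg/L
Dose 3 (460 mg at t=2 h): 460·exp(−0.11552·3) = 325.269 mg/L
Dose 4 (390 mg at t=3 h): 390·exp(−0.11552·2) = 309.543 mg/L
C(5) = 61.735 + 255.134 + 325.269 + 309.543 = 951.682 mg/L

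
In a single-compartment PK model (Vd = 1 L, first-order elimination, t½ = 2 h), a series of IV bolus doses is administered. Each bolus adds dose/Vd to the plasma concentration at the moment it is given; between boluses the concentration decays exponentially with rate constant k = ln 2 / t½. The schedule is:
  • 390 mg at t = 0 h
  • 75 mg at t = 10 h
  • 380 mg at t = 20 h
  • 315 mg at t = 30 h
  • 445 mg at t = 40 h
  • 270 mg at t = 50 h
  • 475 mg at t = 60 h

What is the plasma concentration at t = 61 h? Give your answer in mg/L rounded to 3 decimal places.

k = ln 2 / 2 = 0.34657 per h
Dose 1 (390 mg at t=0 h): 390·exp(−0.34657·61) = 0.000 mg/L
Dose 2 (75 mg at t=10 h): 75·exp(−0.34657·51) = 0.000 mg/L
Dose 3 (380 mg at t=20 h): 380·exp(−0.34657·41) = 0.000 mg/L
Dose 4 (315 mg at t=30 h): 315·exp(−0.34657·31) = 0.007 mg/L
Dose 5 (445 mg at t=40 h): 445·exp(−0.34657·21) = 0.307 mg/L
Dose 6 (270 mg at t=50 h): 270·exp(−0.34657·11) = 5.966 mg/L
Dose 7 (475 mg at t=60 h): 475·exp(−0.34657·1) = 335.876 mg/L
C(61) = 0.000 + 0.000 + 0.000 + 0.007 + 0.307 + 5.966 + 335.876 = 342.156 mg/L

342.156 mg/L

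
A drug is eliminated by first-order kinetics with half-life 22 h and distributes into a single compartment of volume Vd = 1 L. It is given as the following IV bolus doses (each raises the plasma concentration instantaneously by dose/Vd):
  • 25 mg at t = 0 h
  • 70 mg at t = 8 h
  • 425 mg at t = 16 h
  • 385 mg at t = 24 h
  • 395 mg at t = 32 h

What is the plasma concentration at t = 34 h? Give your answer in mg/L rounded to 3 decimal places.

k = ln 2 / 22 = 0.03151 per h
Dose 1 (25 mg at t=0 h): 25·exp(−0.03151·34) = 8.565 mg/L
Dose 2 (70 mg at t=8 h): 70·exp(−0.03151·26) = 30.856 mg/L
Dose 3 (425 mg at t=16 h): 425·exp(−0.03151·18) = 241.041 mg/L
Dose 4 (385 mg at t=24 h): 385·exp(−0.03151·10) = 280.950 mg/L
Dose 5 (395 mg at t=32 h): 395·exp(−0.03151·2) = 370.878 mg/L
C(34) = 8.565 + 30.856 + 241.041 + 280.950 + 370.878 = 932.289 mg/L

932.289 mg/L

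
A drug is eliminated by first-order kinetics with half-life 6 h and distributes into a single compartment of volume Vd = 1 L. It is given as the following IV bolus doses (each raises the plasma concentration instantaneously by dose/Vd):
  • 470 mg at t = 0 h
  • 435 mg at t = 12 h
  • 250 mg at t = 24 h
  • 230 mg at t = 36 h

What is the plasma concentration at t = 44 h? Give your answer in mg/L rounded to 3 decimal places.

k = ln 2 / 6 = 0.11552 per h
Dose 1 (470 mg at t=0 h): 470·exp(−0.11552·44) = 2.914 mg/L
Dose 2 (435 mg at t=12 h): 435·exp(−0.11552·32) = 10.789 mg/L
Dose 3 (250 mg at t=24 h): 250·exp(−0.11552·20) = 24.803 mg/L
Dose 4 (230 mg at t=36 h): 230·exp(−0.11552·8) = 91.276 mg/L
C(44) = 2.914 + 10.789 + 24.803 + 91.276 = 129.782 mg/L

129.782 mg/L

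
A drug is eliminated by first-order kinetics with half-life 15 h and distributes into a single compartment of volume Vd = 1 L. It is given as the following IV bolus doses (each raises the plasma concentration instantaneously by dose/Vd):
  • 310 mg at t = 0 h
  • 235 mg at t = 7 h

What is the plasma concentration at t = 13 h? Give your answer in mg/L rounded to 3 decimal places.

348.105 mg/L

k = ln 2 / 15 = 0.04621 per h
Dose 1 (310 mg at t=0 h): 310·exp(−0.04621·13) = 170.008 mg/L
Dose 2 (235 mg at t=7 h): 235·exp(−0.04621·6) = 178.097 mg/L
C(13) = 170.008 + 178.097 = 348.105 mg/L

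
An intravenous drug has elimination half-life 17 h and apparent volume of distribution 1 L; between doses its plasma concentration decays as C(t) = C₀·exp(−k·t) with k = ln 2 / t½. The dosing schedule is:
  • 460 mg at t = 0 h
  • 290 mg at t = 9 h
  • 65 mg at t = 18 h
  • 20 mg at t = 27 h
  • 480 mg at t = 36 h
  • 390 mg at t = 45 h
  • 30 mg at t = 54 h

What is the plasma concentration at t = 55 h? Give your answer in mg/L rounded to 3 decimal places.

623.477 mg/L

k = ln 2 / 17 = 0.04077 per h
Dose 1 (460 mg at t=0 h): 460·exp(−0.04077·55) = 48.847 mg/L
Dose 2 (290 mg at t=9 h): 290·exp(−0.04077·46) = 44.447 mg/L
Dose 3 (65 mg at t=18 h): 65·exp(−0.04077·37) = 14.379 mg/L
Dose 4 (20 mg at t=27 h): 20·exp(−0.04077·28) = 6.386 mg/L
Dose 5 (480 mg at t=36 h): 480·exp(−0.04077·19) = 221.206 mg/L
Dose 6 (390 mg at t=45 h): 390·exp(−0.04077·10) = 259.411 mg/L
Dose 7 (30 mg at t=54 h): 30·exp(−0.04077·1) = 28.801 mg/L
C(55) = 48.847 + 44.447 + 14.379 + 6.386 + 221.206 + 259.411 + 28.801 = 623.477 mg/L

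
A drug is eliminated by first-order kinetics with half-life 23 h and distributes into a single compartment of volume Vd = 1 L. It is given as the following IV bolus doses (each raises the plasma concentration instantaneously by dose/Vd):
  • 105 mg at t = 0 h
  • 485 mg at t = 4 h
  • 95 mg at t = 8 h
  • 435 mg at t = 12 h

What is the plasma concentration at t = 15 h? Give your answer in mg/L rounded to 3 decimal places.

889.296 mg/L

k = ln 2 / 23 = 0.03014 per h
Dose 1 (105 mg at t=0 h): 105·exp(−0.03014·15) = 66.814 mg/L
Dose 2 (485 mg at t=4 h): 485·exp(−0.03014·11) = 348.154 mg/L
Dose 3 (95 mg at t=8 h): 95·exp(−0.03014·7) = 76.932 mg/L
Dose 4 (435 mg at t=12 h): 435·exp(−0.03014·3) = 397.397 mg/L
C(15) = 66.814 + 348.154 + 76.932 + 397.397 = 889.296 mg/L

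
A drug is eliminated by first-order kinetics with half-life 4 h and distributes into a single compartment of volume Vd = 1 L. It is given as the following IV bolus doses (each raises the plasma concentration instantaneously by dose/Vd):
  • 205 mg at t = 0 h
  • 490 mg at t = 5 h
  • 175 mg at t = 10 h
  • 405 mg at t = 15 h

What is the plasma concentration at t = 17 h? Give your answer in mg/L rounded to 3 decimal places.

410.430 mg/L

k = ln 2 / 4 = 0.17329 per h
Dose 1 (205 mg at t=0 h): 205·exp(−0.17329·17) = 10.774 mg/L
Dose 2 (490 mg at t=5 h): 490·exp(−0.17329·12) = 61.250 mg/L
Dose 3 (175 mg at t=10 h): 175·exp(−0.17329·7) = 52.028 mg/L
Dose 4 (405 mg at t=15 h): 405·exp(−0.17329·2) = 286.378 mg/L
C(17) = 10.774 + 61.250 + 52.028 + 286.378 = 410.430 mg/L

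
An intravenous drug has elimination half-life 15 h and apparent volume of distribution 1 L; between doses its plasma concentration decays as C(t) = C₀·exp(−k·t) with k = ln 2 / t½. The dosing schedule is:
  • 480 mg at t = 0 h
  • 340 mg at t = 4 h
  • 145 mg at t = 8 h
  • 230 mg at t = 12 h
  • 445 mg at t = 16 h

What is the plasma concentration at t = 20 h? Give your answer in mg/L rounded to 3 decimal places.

k = ln 2 / 15 = 0.04621 per h
Dose 1 (480 mg at t=0 h): 480·exp(−0.04621·20) = 190.488 mg/L
Dose 2 (340 mg at t=4 h): 340·exp(−0.04621·16) = 162.323 mg/L
Dose 3 (145 mg at t=8 h): 145·exp(−0.04621·12) = 83.281 mg/L
Dose 4 (230 mg at t=12 h): 230·exp(−0.04621·8) = 158.920 mg/L
Dose 5 (445 mg at t=16 h): 445·exp(−0.04621·4) = 369.901 mg/L
C(20) = 190.488 + 162.323 + 83.281 + 158.920 + 369.901 = 964.913 mg/L

964.913 mg/L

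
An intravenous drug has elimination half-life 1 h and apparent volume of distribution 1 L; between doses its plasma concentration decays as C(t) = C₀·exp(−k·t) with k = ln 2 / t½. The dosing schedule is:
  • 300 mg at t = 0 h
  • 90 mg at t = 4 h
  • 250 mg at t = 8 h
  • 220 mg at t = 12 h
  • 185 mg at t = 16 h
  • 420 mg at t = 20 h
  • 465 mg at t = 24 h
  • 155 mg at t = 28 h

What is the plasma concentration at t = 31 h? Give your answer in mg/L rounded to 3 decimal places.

k = ln 2 / 1 = 0.69315 per h
Dose 1 (300 mg at t=0 h): 300·exp(−0.69315·31) = 0.000 mg/L
Dose 2 (90 mg at t=4 h): 90·exp(−0.69315·27) = 0.000 mg/L
Dose 3 (250 mg at t=8 h): 250·exp(−0.69315·23) = 0.000 mg/L
Dose 4 (220 mg at t=12 h): 220·exp(−0.69315·19) = 0.000 mg/L
Dose 5 (185 mg at t=16 h): 185·exp(−0.69315·15) = 0.006 mg/L
Dose 6 (420 mg at t=20 h): 420·exp(−0.69315·11) = 0.205 mg/L
Dose 7 (465 mg at t=24 h): 465·exp(−0.69315·7) = 3.633 mg/L
Dose 8 (155 mg at t=28 h): 155·exp(−0.69315·3) = 19.375 mg/L
C(31) = 0.000 + 0.000 + 0.000 + 0.000 + 0.006 + 0.205 + 3.633 + 19.375 = 23.219 mg/L

23.219 mg/L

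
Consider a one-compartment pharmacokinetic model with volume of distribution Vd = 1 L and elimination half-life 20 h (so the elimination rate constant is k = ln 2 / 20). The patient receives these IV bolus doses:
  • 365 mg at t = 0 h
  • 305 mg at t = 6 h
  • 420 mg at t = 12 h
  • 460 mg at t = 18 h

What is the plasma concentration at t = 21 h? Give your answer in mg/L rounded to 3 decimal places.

1079.671 mg/L

k = ln 2 / 20 = 0.03466 per h
Dose 1 (365 mg at t=0 h): 365·exp(−0.03466·21) = 176.283 mg/L
Dose 2 (305 mg at t=6 h): 305·exp(−0.03466·15) = 181.354 mg/L
Dose 3 (420 mg at t=12 h): 420·exp(−0.03466·9) = 307.458 mg/L
Dose 4 (460 mg at t=18 h): 460·exp(−0.03466·3) = 414.575 mg/L
C(21) = 176.283 + 181.354 + 307.458 + 414.575 = 1079.671 mg/L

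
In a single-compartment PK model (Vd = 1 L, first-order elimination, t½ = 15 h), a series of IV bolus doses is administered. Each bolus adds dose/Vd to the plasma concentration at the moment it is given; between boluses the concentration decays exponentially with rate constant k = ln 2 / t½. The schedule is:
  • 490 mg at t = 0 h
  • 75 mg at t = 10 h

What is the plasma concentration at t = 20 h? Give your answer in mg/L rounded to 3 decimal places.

241.704 mg/L

k = ln 2 / 15 = 0.04621 per h
Dose 1 (490 mg at t=0 h): 490·exp(−0.04621·20) = 194.457 mg/L
Dose 2 (75 mg at t=10 h): 75·exp(−0.04621·10) = 47.247 mg/L
C(20) = 194.457 + 47.247 = 241.704 mg/L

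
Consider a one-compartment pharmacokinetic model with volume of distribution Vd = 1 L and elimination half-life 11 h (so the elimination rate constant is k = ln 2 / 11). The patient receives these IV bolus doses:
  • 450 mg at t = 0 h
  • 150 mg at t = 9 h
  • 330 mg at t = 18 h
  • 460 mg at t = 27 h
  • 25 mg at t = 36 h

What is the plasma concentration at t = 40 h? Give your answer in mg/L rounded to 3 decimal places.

362.152 mg/L

k = ln 2 / 11 = 0.06301 per h
Dose 1 (450 mg at t=0 h): 450·exp(−0.06301·40) = 36.187 mg/L
Dose 2 (150 mg at t=9 h): 150·exp(−0.06301·31) = 21.268 mg/L
Dose 3 (330 mg at t=18 h): 330·exp(−0.06301·22) = 82.500 mg/L
Dose 4 (460 mg at t=27 h): 460·exp(−0.06301·13) = 202.766 mg/L
Dose 5 (25 mg at t=36 h): 25·exp(−0.06301·4) = 19.430 mg/L
C(40) = 36.187 + 21.268 + 82.500 + 202.766 + 19.430 = 362.152 mg/L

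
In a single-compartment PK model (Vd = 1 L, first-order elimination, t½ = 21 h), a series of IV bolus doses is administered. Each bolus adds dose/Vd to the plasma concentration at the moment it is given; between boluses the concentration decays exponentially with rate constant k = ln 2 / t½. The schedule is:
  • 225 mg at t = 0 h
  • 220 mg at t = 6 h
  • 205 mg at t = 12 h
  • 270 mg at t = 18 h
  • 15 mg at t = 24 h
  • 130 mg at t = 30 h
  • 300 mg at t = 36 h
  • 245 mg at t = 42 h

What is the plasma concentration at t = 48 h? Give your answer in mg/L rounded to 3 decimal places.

k = ln 2 / 21 = 0.03301 per h
Dose 1 (225 mg at t=0 h): 225·exp(−0.03301·48) = 46.144 mg/L
Dose 2 (220 mg at t=6 h): 220·exp(−0.03301·42) = 55.000 mg/L
Dose 3 (205 mg at t=12 h): 205·exp(−0.03301·36) = 62.474 mg/L
Dose 4 (270 mg at t=18 h): 270·exp(−0.03301·30) = 100.305 mg/L
Dose 5 (15 mg at t=24 h): 15·exp(−0.03301·24) = 6.793 mg/L
Dose 6 (130 mg at t=30 h): 130·exp(−0.03301·18) = 71.766 mg/L
Dose 7 (300 mg at t=36 h): 300·exp(−0.03301·12) = 201.885 mg/L
Dose 8 (245 mg at t=42 h): 245·exp(−0.03301·6) = 200.982 mg/L
C(48) = 46.144 + 55.000 + 62.474 + 100.305 + 6.793 + 71.766 + 201.885 + 200.982 = 745.349 mg/L

745.349 mg/L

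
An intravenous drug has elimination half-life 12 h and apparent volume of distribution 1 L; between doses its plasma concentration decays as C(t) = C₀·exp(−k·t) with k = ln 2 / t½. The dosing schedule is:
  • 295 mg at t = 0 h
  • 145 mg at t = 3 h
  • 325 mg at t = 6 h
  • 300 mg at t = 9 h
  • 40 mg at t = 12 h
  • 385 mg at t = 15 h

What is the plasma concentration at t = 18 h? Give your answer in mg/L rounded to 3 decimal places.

k = ln 2 / 12 = 0.05776 per h
Dose 1 (295 mg at t=0 h): 295·exp(−0.05776·18) = 104.298 mg/L
Dose 2 (145 mg at t=3 h): 145·exp(−0.05776·15) = 60.965 mg/L
Dose 3 (325 mg at t=6 h): 325·exp(−0.05776·12) = 162.500 mg/L
Dose 4 (300 mg at t=9 h): 300·exp(−0.05776·9) = 178.381 mg/L
Dose 5 (40 mg at t=12 h): 40·exp(−0.05776·6) = 28.284 mg/L
Dose 6 (385 mg at t=15 h): 385·exp(−0.05776·3) = 323.745 mg/L
C(18) = 104.298 + 60.965 + 162.500 + 178.381 + 28.284 + 323.745 = 858.174 mg/L

858.174 mg/L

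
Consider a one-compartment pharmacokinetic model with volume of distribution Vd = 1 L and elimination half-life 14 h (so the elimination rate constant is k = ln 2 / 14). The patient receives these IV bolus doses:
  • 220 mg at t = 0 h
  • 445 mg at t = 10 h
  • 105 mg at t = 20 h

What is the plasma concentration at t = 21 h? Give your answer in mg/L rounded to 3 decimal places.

k = ln 2 / 14 = 0.04951 per h
Dose 1 (220 mg at t=0 h): 220·exp(−0.04951·21) = 77.782 mg/L
Dose 2 (445 mg at t=10 h): 445·exp(−0.04951·11) = 258.129 mg/L
Dose 3 (105 mg at t=20 h): 105·exp(−0.04951·1) = 99.928 mg/L
C(21) = 77.782 + 258.129 + 99.928 = 435.839 mg/L

435.839 mg/L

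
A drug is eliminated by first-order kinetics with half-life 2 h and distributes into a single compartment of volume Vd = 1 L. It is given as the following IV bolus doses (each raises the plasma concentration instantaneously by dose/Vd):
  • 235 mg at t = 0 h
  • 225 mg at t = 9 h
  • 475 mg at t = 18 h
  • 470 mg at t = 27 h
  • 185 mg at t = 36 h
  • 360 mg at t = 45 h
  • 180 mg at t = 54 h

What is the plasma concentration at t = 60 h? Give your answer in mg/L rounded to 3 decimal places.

24.539 mg/L

k = ln 2 / 2 = 0.34657 per h
Dose 1 (235 mg at t=0 h): 235·exp(−0.34657·60) = 0.000 mg/L
Dose 2 (225 mg at t=9 h): 225·exp(−0.34657·51) = 0.000 mg/L
Dose 3 (475 mg at t=18 h): 475·exp(−0.34657·42) = 0.000 mg/L
Dose 4 (470 mg at t=27 h): 470·exp(−0.34657·33) = 0.005 mg/L
Dose 5 (185 mg at t=36 h): 185·exp(−0.34657·24) = 0.045 mg/L
Dose 6 (360 mg at t=45 h): 360·exp(−0.34657·15) = 1.989 mg/L
Dose 7 (180 mg at t=54 h): 180·exp(−0.34657·6) = 22.500 mg/L
C(60) = 0.000 + 0.000 + 0.000 + 0.005 + 0.045 + 1.989 + 22.500 = 24.539 mg/L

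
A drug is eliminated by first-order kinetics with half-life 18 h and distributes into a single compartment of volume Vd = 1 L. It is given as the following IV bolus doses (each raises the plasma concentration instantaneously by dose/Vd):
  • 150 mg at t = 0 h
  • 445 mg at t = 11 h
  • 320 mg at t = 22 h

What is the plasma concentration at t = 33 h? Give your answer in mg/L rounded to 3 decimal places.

442.331 mg/L

k = ln 2 / 18 = 0.03851 per h
Dose 1 (150 mg at t=0 h): 150·exp(−0.03851·33) = 42.092 mg/L
Dose 2 (445 mg at t=11 h): 445·exp(−0.03851·22) = 190.737 mg/L
Dose 3 (320 mg at t=22 h): 320·exp(−0.03851·11) = 209.502 mg/L
C(33) = 42.092 + 190.737 + 209.502 = 442.331 mg/L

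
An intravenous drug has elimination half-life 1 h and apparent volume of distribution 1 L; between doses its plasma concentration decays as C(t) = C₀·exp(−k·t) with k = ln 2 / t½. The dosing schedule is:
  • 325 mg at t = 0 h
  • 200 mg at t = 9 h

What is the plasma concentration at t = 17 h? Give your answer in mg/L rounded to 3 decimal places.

0.784 mg/L

k = ln 2 / 1 = 0.69315 per h
Dose 1 (325 mg at t=0 h): 325·exp(−0.69315·17) = 0.002 mg/L
Dose 2 (200 mg at t=9 h): 200·exp(−0.69315·8) = 0.781 mg/L
C(17) = 0.002 + 0.781 = 0.784 mg/L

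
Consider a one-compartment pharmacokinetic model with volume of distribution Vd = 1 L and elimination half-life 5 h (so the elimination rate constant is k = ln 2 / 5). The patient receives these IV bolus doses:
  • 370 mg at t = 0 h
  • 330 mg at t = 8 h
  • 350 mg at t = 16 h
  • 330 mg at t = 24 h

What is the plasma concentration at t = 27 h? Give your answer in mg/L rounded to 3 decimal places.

326.347 mg/L

k = ln 2 / 5 = 0.13863 per h
Dose 1 (370 mg at t=0 h): 370·exp(−0.13863·27) = 8.763 mg/L
Dose 2 (330 mg at t=8 h): 330·exp(−0.13863·19) = 23.692 mg/L
Dose 3 (350 mg at t=16 h): 350·exp(−0.13863·11) = 76.173 mg/L
Dose 4 (330 mg at t=24 h): 330·exp(−0.13863·3) = 217.719 mg/L
C(27) = 8.763 + 23.692 + 76.173 + 217.719 = 326.347 mg/L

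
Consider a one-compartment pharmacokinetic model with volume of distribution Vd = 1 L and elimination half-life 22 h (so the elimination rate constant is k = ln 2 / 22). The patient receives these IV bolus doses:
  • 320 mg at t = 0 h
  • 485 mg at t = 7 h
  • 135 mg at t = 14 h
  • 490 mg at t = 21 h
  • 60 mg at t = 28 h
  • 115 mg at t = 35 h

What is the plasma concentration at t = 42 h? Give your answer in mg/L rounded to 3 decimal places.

685.759 mg/L

k = ln 2 / 22 = 0.03151 per h
Dose 1 (320 mg at t=0 h): 320·exp(−0.03151·42) = 85.203 mg/L
Dose 2 (485 mg at t=7 h): 485·exp(−0.03151·35) = 161.002 mg/L
Dose 3 (135 mg at t=14 h): 135·exp(−0.03151·28) = 55.873 mg/L
Dose 4 (490 mg at t=21 h): 490·exp(−0.03151·21) = 252.842 mg/L
Dose 5 (60 mg at t=28 h): 60·exp(−0.03151·14) = 38.600 mg/L
Dose 6 (115 mg at t=35 h): 115·exp(−0.03151·7) = 92.239 mg/L
C(42) = 85.203 + 161.002 + 55.873 + 252.842 + 38.600 + 92.239 = 685.759 mg/L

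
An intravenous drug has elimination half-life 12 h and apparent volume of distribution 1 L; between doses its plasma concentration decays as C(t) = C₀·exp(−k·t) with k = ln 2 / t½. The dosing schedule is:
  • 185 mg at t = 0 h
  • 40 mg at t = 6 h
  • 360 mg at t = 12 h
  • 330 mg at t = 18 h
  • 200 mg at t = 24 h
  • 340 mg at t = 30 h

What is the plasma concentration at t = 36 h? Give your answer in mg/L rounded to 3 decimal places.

k = ln 2 / 12 = 0.05776 per h
Dose 1 (185 mg at t=0 h): 185·exp(−0.05776·36) = 23.125 mg/L
Dose 2 (40 mg at t=6 h): 40·exp(−0.05776·30) = 7.071 mg/L
Dose 3 (360 mg at t=12 h): 360·exp(−0.05776·24) = 90.000 mg/L
Dose 4 (330 mg at t=18 h): 330·exp(−0.05776·18) = 116.673 mg/L
Dose 5 (200 mg at t=24 h): 200·exp(−0.05776·12) = 100.000 mg/L
Dose 6 (340 mg at t=30 h): 340·exp(−0.05776·6) = 240.416 mg/L
C(36) = 23.125 + 7.071 + 90.000 + 116.673 + 100.000 + 240.416 = 577.285 mg/L

577.285 mg/L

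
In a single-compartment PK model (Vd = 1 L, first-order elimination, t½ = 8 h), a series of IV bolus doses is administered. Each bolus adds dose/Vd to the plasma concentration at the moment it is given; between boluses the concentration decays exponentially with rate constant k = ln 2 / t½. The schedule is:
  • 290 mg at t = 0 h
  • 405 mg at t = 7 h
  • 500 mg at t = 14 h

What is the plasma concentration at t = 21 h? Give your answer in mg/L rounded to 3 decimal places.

k = ln 2 / 8 = 0.08664 per h
Dose 1 (290 mg at t=0 h): 290·exp(−0.08664·21) = 47.010 mg/L
Dose 2 (405 mg at t=7 h): 405·exp(−0.08664·14) = 120.407 mg/L
Dose 3 (500 mg at t=14 h): 500·exp(−0.08664·7) = 272.627 mg/L
C(21) = 47.010 + 120.407 + 272.627 = 440.045 mg/L

440.045 mg/L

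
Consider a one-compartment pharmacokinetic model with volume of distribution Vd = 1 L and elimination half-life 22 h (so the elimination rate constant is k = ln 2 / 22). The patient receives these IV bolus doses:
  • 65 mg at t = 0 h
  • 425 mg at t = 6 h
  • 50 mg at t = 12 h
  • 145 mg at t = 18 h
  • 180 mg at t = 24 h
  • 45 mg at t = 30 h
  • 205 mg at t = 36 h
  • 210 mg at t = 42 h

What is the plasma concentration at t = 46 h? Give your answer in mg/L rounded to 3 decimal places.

664.833 mg/L

k = ln 2 / 22 = 0.03151 per h
Dose 1 (65 mg at t=0 h): 65·exp(−0.03151·46) = 15.258 mg/L
Dose 2 (425 mg at t=6 h): 425·exp(−0.03151·40) = 120.521 mg/L
Dose 3 (50 mg at t=12 h): 50·exp(−0.03151·34) = 17.129 mg/L
Dose 4 (145 mg at t=18 h): 145·exp(−0.03151·28) = 60.012 mg/L
Dose 5 (180 mg at t=24 h): 180·exp(−0.03151·22) = 90.000 mg/L
Dose 6 (45 mg at t=30 h): 45·exp(−0.03151·16) = 27.182 mg/L
Dose 7 (205 mg at t=36 h): 205·exp(−0.03151·10) = 149.597 mg/L
Dose 8 (210 mg at t=42 h): 210·exp(−0.03151·4) = 185.134 mg/L
C(46) = 15.258 + 120.521 + 17.129 + 60.012 + 90.000 + 27.182 + 149.597 + 185.134 = 664.833 mg/L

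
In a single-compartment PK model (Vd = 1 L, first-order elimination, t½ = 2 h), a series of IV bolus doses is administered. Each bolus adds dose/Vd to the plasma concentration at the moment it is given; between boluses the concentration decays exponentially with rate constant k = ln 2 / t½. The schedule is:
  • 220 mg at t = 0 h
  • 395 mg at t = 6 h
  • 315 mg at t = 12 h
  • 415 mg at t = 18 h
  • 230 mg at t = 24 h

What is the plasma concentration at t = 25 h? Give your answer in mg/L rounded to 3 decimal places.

k = ln 2 / 2 = 0.34657 per h
Dose 1 (220 mg at t=0 h): 220·exp(−0.34657·25) = 0.038 mg/L
Dose 2 (395 mg at t=6 h): 395·exp(−0.34657·19) = 0.546 mg/L
Dose 3 (315 mg at t=12 h): 315·exp(−0.34657·13) = 3.480 mg/L
Dose 4 (415 mg at t=18 h): 415·exp(−0.34657·7) = 36.681 mg/L
Dose 5 (230 mg at t=24 h): 230·exp(−0.34657·1) = 162.635 mg/L
C(25) = 0.038 + 0.546 + 3.480 + 36.681 + 162.635 = 203.380 mg/L

203.380 mg/L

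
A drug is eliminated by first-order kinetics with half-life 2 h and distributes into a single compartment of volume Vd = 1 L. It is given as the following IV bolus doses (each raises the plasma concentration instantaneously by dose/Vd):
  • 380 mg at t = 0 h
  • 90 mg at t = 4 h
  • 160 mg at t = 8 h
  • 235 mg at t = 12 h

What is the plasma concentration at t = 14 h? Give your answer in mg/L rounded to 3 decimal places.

k = ln 2 / 2 = 0.34657 per h
Dose 1 (380 mg at t=0 h): 380·exp(−0.34657·14) = 2.969 mg/L
Dose 2 (90 mg at t=4 h): 90·exp(−0.34657·10) = 2.812 mg/L
Dose 3 (160 mg at t=8 h): 160·exp(−0.34657·6) = 20.000 mg/L
Dose 4 (235 mg at t=12 h): 235·exp(−0.34657·2) = 117.500 mg/L
C(14) = 2.969 + 2.812 + 20.000 + 117.500 = 143.281 mg/L

143.281 mg/L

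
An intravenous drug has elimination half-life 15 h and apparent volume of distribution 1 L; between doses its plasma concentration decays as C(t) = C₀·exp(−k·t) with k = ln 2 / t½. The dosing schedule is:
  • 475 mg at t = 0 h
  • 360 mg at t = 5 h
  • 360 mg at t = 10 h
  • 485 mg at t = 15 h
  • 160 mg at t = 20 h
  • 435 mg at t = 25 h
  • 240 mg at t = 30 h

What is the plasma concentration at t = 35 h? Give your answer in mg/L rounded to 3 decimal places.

k = ln 2 / 15 = 0.04621 per h
Dose 1 (475 mg at t=0 h): 475·exp(−0.04621·35) = 94.252 mg/L
Dose 2 (360 mg at t=5 h): 360·exp(−0.04621·30) = 90.000 mg/L
Dose 3 (360 mg at t=10 h): 360·exp(−0.04621·25) = 113.393 mg/L
Dose 4 (485 mg at t=15 h): 485·exp(−0.04621·20) = 192.472 mg/L
Dose 5 (160 mg at t=20 h): 160·exp(−0.04621·15) = 80.000 mg/L
Dose 6 (435 mg at t=25 h): 435·exp(−0.04621·10) = 274.033 mg/L
Dose 7 (240 mg at t=30 h): 240·exp(−0.04621·5) = 190.488 mg/L
C(35) = 94.252 + 90.000 + 113.393 + 192.472 + 80.000 + 274.033 + 190.488 = 1034.638 mg/L

1034.638 mg/L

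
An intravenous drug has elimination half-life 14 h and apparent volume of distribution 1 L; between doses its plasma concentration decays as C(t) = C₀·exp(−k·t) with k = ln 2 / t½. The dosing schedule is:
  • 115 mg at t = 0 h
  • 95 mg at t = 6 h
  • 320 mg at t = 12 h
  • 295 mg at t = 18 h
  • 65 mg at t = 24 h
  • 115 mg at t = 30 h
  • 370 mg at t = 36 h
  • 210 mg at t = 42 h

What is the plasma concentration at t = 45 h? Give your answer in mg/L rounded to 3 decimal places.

k = ln 2 / 14 = 0.04951 per h
Dose 1 (115 mg at t=0 h): 115·exp(−0.04951·45) = 12.391 mg/L
Dose 2 (95 mg at t=6 h): 95·exp(−0.04951·39) = 13.777 mg/L
Dose 3 (320 mg at t=12 h): 320·exp(−0.04951·33) = 62.457 mg/L
Dose 4 (295 mg at t=18 h): 295·exp(−0.04951·27) = 77.493 mg/L
Dose 5 (65 mg at t=24 h): 65·exp(−0.04951·21) = 22.981 mg/L
Dose 6 (115 mg at t=30 h): 115·exp(−0.04951·15) = 54.722 mg/L
Dose 7 (370 mg at t=36 h): 370·exp(−0.04951·9) = 236.964 mg/L
Dose 8 (210 mg at t=42 h): 210·exp(−0.04951·3) = 181.014 mg/L
C(45) = 12.391 + 13.777 + 62.457 + 77.493 + 22.981 + 54.722 + 236.964 + 181.014 = 661.799 mg/L

661.799 mg/L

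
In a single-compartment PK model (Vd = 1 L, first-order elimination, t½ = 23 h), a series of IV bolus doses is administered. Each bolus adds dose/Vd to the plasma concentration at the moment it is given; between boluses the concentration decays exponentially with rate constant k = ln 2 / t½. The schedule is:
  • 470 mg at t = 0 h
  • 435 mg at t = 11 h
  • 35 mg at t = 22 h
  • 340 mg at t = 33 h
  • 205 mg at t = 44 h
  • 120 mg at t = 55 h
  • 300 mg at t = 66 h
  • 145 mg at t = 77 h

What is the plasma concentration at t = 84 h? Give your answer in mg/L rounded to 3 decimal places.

k = ln 2 / 23 = 0.03014 per h
Dose 1 (470 mg at t=0 h): 470·exp(−0.03014·84) = 37.384 mg/L
Dose 2 (435 mg at t=11 h): 435·exp(−0.03014·73) = 48.200 mg/L
Dose 3 (35 mg at t=22 h): 35·exp(−0.03014·62) = 5.403 mg/L
Dose 4 (340 mg at t=33 h): 340·exp(−0.03014·51) = 73.110 mg/L
Dose 5 (205 mg at t=44 h): 205·exp(−0.03014·40) = 61.408 mg/L
Dose 6 (120 mg at t=55 h): 120·exp(−0.03014·29) = 50.075 mg/L
Dose 7 (300 mg at t=66 h): 300·exp(−0.03014·18) = 174.394 mg/L
Dose 8 (145 mg at t=77 h): 145·exp(−0.03014·7) = 117.422 mg/L
C(84) = 37.384 + 48.200 + 5.403 + 73.110 + 61.408 + 50.075 + 174.394 + 117.422 = 567.396 mg/L

567.396 mg/L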